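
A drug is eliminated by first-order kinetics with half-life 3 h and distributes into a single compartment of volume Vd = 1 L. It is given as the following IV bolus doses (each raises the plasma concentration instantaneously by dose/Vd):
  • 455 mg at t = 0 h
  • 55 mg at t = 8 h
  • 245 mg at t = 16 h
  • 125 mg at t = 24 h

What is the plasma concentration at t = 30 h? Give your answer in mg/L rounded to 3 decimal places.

k = ln 2 / 3 = 0.23105 per h
Dose 1 (455 mg at t=0 h): 455·exp(−0.23105·30) = 0.444 mg/L
Dose 2 (55 mg at t=8 h): 55·exp(−0.23105·22) = 0.341 mg/L
Dose 3 (245 mg at t=16 h): 245·exp(−0.23105·14) = 9.646 mg/L
Dose 4 (125 mg at t=24 h): 125·exp(−0.23105·6) = 31.250 mg/L
C(30) = 0.444 + 0.341 + 9.646 + 31.250 = 41.682 mg/L

41.682 mg/L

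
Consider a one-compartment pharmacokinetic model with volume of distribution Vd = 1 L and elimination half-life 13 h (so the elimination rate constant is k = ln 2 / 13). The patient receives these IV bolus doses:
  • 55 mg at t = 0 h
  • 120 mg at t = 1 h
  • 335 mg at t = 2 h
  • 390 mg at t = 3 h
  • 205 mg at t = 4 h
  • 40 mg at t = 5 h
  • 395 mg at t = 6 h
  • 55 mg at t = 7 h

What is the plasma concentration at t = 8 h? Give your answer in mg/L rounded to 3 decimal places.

1267.440 mg/L

k = ln 2 / 13 = 0.05332 per h
Dose 1 (55 mg at t=0 h): 55·exp(−0.05332·8) = 35.902 mg/L
Dose 2 (120 mg at t=1 h): 120·exp(−0.05332·7) = 82.621 mg/L
Dose 3 (335 mg at t=2 h): 335·exp(−0.05332·6) = 243.281 mg/L
Dose 4 (390 mg at t=3 h): 390·exp(−0.05332·5) = 298.733 mg/L
Dose 5 (205 mg at t=4 h): 205·exp(−0.05332·4) = 165.626 mg/L
Dose 6 (40 mg at t=5 h): 40·exp(−0.05332·3) = 34.087 mg/L
Dose 7 (395 mg at t=6 h): 395·exp(−0.05332·2) = 355.046 mg/L
Dose 8 (55 mg at t=7 h): 55·exp(−0.05332·1) = 52.144 mg/L
C(8) = 35.902 + 82.621 + 243.281 + 298.733 + 165.626 + 34.087 + 355.046 + 52.144 = 1267.440 mg/L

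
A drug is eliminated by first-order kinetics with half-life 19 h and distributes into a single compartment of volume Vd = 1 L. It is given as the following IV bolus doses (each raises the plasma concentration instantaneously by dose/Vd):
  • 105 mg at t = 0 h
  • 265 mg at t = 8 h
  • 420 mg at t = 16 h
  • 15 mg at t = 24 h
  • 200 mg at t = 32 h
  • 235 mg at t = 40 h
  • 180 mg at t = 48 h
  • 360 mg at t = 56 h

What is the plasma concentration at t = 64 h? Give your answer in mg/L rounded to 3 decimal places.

k = ln 2 / 19 = 0.03648 per h
Dose 1 (105 mg at t=0 h): 105·exp(−0.03648·64) = 10.167 mg/L
Dose 2 (265 mg at t=8 h): 265·exp(−0.03648·56) = 34.356 mg/L
Dose 3 (420 mg at t=16 h): 420·exp(−0.03648·48) = 72.904 mg/L
Dose 4 (15 mg at t=24 h): 15·exp(−0.03648·40) = 3.486 mg/L
Dose 5 (200 mg at t=32 h): 200·exp(−0.03648·32) = 62.235 mg/L
Dose 6 (235 mg at t=40 h): 235·exp(−0.03648·24) = 97.908 mg/L
Dose 7 (180 mg at t=48 h): 180·exp(−0.03648·16) = 100.409 mg/L
Dose 8 (360 mg at t=56 h): 360·exp(−0.03648·8) = 268.877 mg/L
C(64) = 10.167 + 34.356 + 72.904 + 3.486 + 62.235 + 97.908 + 100.409 + 268.877 = 650.342 mg/L

650.342 mg/L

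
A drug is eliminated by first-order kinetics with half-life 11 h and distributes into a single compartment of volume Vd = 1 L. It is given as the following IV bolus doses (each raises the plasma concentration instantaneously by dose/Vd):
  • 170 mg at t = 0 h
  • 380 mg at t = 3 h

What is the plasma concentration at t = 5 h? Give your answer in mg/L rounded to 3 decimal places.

459.060 mg/L

k = ln 2 / 11 = 0.06301 per h
Dose 1 (170 mg at t=0 h): 170·exp(−0.06301·5) = 124.056 mg/L
Dose 2 (380 mg at t=3 h): 380·exp(−0.06301·2) = 335.005 mg/L
C(5) = 124.056 + 335.005 = 459.060 mg/L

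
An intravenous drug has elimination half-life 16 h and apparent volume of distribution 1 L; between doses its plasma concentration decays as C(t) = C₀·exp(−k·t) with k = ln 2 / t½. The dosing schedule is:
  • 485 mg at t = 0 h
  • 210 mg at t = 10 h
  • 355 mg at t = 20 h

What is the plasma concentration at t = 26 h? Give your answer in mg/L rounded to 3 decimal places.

k = ln 2 / 16 = 0.04332 per h
Dose 1 (485 mg at t=0 h): 485·exp(−0.04332·26) = 157.242 mg/L
Dose 2 (210 mg at t=10 h): 210·exp(−0.04332·16) = 105.000 mg/L
Dose 3 (355 mg at t=20 h): 355·exp(−0.04332·6) = 273.742 mg/L
C(26) = 157.242 + 105.000 + 273.742 = 535.984 mg/L

535.984 mg/L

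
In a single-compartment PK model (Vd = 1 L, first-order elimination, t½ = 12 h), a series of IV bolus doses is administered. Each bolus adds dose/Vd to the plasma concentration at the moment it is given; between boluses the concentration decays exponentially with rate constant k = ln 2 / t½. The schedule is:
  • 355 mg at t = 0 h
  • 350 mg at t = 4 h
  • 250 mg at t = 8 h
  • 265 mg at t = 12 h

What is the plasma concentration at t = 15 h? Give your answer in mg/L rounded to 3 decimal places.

724.358 mg/L

k = ln 2 / 12 = 0.05776 per h
Dose 1 (355 mg at t=0 h): 355·exp(−0.05776·15) = 149.259 mg/L
Dose 2 (350 mg at t=4 h): 350·exp(−0.05776·11) = 185.406 mg/L
Dose 3 (250 mg at t=8 h): 250·exp(−0.05776·7) = 166.855 mg/L
Dose 4 (265 mg at t=12 h): 265·exp(−0.05776·3) = 222.838 mg/L
C(15) = 149.259 + 185.406 + 166.855 + 222.838 = 724.358 mg/L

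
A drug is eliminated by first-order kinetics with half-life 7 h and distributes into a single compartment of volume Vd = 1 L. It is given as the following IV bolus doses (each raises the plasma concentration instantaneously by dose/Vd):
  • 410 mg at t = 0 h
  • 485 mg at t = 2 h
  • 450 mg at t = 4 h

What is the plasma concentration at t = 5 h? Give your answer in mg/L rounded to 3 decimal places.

1017.827 mg/L

k = ln 2 / 7 = 0.09902 per h
Dose 1 (410 mg at t=0 h): 410·exp(−0.09902·5) = 249.898 mg/L
Dose 2 (485 mg at t=2 h): 485·exp(−0.09902·3) = 360.354 mg/L
Dose 3 (450 mg at t=4 h): 450·exp(−0.09902·1) = 407.576 mg/L
C(5) = 249.898 + 360.354 + 407.576 = 1017.827 mg/L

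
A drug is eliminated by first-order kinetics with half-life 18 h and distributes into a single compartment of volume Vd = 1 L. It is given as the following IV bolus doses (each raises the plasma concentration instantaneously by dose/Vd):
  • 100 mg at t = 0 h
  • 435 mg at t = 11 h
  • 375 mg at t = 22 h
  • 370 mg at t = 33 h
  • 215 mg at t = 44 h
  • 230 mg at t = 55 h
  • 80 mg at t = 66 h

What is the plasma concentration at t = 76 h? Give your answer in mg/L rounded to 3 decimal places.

k = ln 2 / 18 = 0.03851 per h
Dose 1 (100 mg at t=0 h): 100·exp(−0.03851·76) = 5.358 mg/L
Dose 2 (435 mg at t=11 h): 435·exp(−0.03851·65) = 35.599 mg/L
Dose 3 (375 mg at t=22 h): 375·exp(−0.03851·54) = 46.875 mg/L
Dose 4 (370 mg at t=33 h): 370·exp(−0.03851·43) = 70.644 mg/L
Dose 5 (215 mg at t=44 h): 215·exp(−0.03851·32) = 62.701 mg/L
Dose 6 (230 mg at t=55 h): 230·exp(−0.03851·21) = 102.453 mg/L
Dose 7 (80 mg at t=66 h): 80·exp(−0.03851·10) = 54.432 mg/L
C(76) = 5.358 + 35.599 + 46.875 + 70.644 + 62.701 + 102.453 + 54.432 = 378.061 mg/L

378.061 mg/L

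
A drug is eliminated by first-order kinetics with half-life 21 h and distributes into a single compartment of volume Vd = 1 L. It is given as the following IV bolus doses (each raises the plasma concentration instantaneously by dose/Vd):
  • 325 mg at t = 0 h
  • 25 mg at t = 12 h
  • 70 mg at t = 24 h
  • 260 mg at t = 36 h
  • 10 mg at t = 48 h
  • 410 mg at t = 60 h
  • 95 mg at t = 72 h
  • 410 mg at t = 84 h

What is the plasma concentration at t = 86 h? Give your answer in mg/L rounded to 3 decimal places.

k = ln 2 / 21 = 0.03301 per h
Dose 1 (325 mg at t=0 h): 325·exp(−0.03301·86) = 19.015 mg/L
Dose 2 (25 mg at t=12 h): 25·exp(−0.03301·74) = 2.174 mg/L
Dose 3 (70 mg at t=24 h): 70·exp(−0.03301·62) = 9.044 mg/L
Dose 4 (260 mg at t=36 h): 260·exp(−0.03301·50) = 49.915 mg/L
Dose 5 (10 mg at t=48 h): 10·exp(−0.03301·38) = 2.853 mg/L
Dose 6 (410 mg at t=60 h): 410·exp(−0.03301·26) = 173.812 mg/L
Dose 7 (95 mg at t=72 h): 95·exp(−0.03301·14) = 59.846 mg/L
Dose 8 (410 mg at t=84 h): 410·exp(−0.03301·2) = 383.808 mg/L
C(86) = 19.015 + 2.174 + 9.044 + 49.915 + 2.853 + 173.812 + 59.846 + 383.808 = 700.467 mg/L

700.467 mg/L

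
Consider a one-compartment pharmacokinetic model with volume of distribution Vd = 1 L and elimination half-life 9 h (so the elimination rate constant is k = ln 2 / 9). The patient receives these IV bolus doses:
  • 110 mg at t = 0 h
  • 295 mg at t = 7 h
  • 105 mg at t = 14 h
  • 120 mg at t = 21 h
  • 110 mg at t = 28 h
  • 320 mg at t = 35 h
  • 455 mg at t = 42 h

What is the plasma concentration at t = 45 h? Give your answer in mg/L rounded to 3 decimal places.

k = ln 2 / 9 = 0.07702 per h
Dose 1 (110 mg at t=0 h): 110·exp(−0.07702·45) = 3.438 mg/L
Dose 2 (295 mg at t=7 h): 295·exp(−0.07702·38) = 15.805 mg/L
Dose 3 (105 mg at t=14 h): 105·exp(−0.07702·31) = 9.645 mg/L
Dose 4 (120 mg at t=21 h): 120·exp(−0.07702·24) = 18.899 mg/L
Dose 5 (110 mg at t=28 h): 110·exp(−0.07702·17) = 29.702 mg/L
Dose 6 (320 mg at t=35 h): 320·exp(−0.07702·10) = 148.140 mg/L
Dose 7 (455 mg at t=42 h): 455·exp(−0.07702·3) = 361.134 mg/L
C(45) = 3.438 + 15.805 + 9.645 + 18.899 + 29.702 + 148.140 + 361.134 = 586.762 mg/L

586.762 mg/L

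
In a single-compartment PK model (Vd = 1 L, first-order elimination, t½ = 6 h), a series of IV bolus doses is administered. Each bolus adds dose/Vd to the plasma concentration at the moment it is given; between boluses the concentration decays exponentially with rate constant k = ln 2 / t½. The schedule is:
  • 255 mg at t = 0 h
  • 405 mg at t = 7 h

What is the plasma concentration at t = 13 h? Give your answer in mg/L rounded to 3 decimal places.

259.295 mg/L

k = ln 2 / 6 = 0.11552 per h
Dose 1 (255 mg at t=0 h): 255·exp(−0.11552·13) = 56.795 mg/L
Dose 2 (405 mg at t=7 h): 405·exp(−0.11552·6) = 202.500 mg/L
C(13) = 56.795 + 202.500 = 259.295 mg/L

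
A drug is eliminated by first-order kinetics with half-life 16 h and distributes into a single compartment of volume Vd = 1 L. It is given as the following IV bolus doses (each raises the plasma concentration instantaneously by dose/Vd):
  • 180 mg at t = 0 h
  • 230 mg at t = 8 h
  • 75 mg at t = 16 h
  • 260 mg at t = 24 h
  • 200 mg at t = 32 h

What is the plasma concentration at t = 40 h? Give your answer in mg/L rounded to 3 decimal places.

387.258 mg/L

k = ln 2 / 16 = 0.04332 per h
Dose 1 (180 mg at t=0 h): 180·exp(−0.04332·40) = 31.820 mg/L
Dose 2 (230 mg at t=8 h): 230·exp(−0.04332·32) = 57.500 mg/L
Dose 3 (75 mg at t=16 h): 75·exp(−0.04332·24) = 26.517 mg/L
Dose 4 (260 mg at t=24 h): 260·exp(−0.04332·16) = 130.000 mg/L
Dose 5 (200 mg at t=32 h): 200·exp(−0.04332·8) = 141.421 mg/L
C(40) = 31.820 + 57.500 + 26.517 + 130.000 + 141.421 = 387.258 mg/L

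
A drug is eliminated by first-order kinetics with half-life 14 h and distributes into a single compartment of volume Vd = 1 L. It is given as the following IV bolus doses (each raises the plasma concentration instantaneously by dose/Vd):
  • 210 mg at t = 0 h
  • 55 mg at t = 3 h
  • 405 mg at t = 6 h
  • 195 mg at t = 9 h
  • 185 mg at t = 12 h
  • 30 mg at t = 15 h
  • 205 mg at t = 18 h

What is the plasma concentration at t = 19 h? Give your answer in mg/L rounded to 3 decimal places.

k = ln 2 / 14 = 0.04951 per h
Dose 1 (210 mg at t=0 h): 210·exp(−0.04951·19) = 81.974 mg/L
Dose 2 (55 mg at t=3 h): 55·exp(−0.04951·16) = 24.907 mg/L
Dose 3 (405 mg at t=6 h): 405·exp(−0.04951·13) = 212.778 mg/L
Dose 4 (195 mg at t=9 h): 195·exp(−0.04951·10) = 118.854 mg/L
Dose 5 (185 mg at t=12 h): 185·exp(−0.04951·7) = 130.815 mg/L
Dose 6 (30 mg at t=15 h): 30·exp(−0.04951·4) = 24.610 mg/L
Dose 7 (205 mg at t=18 h): 205·exp(−0.04951·1) = 195.098 mg/L
C(19) = 81.974 + 24.907 + 212.778 + 118.854 + 130.815 + 24.610 + 195.098 = 789.036 mg/L

789.036 mg/L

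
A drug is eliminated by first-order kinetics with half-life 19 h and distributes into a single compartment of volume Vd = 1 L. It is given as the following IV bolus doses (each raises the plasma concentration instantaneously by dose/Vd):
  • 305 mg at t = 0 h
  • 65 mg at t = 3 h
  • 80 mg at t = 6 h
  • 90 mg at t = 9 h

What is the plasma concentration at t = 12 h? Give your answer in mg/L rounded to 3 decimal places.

388.619 mg/L

k = ln 2 / 19 = 0.03648 per h
Dose 1 (305 mg at t=0 h): 305·exp(−0.03648·12) = 196.868 mg/L
Dose 2 (65 mg at t=3 h): 65·exp(−0.03648·9) = 46.808 mg/L
Dose 3 (80 mg at t=6 h): 80·exp(−0.03648·6) = 64.273 mg/L
Dose 4 (90 mg at t=9 h): 90·exp(−0.03648·3) = 80.670 mg/L
C(12) = 196.868 + 46.808 + 64.273 + 80.670 = 388.619 mg/L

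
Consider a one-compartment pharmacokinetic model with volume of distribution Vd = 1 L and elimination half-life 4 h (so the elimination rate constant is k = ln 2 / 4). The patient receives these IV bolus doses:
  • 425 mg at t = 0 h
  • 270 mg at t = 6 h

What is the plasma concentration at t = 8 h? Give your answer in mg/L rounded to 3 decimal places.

297.169 mg/L

k = ln 2 / 4 = 0.17329 per h
Dose 1 (425 mg at t=0 h): 425·exp(−0.17329·8) = 106.250 mg/L
Dose 2 (270 mg at t=6 h): 270·exp(−0.17329·2) = 190.919 mg/L
C(8) = 106.250 + 190.919 = 297.169 mg/L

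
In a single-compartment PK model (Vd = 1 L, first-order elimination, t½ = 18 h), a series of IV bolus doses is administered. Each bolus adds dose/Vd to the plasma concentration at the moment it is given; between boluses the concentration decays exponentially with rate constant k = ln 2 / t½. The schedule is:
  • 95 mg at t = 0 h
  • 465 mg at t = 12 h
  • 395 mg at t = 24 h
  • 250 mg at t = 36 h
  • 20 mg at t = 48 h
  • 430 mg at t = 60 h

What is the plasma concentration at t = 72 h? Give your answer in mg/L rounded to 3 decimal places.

455.600 mg/L

k = ln 2 / 18 = 0.03851 per h
Dose 1 (95 mg at t=0 h): 95·exp(−0.03851·72) = 5.938 mg/L
Dose 2 (465 mg at t=12 h): 465·exp(−0.03851·60) = 46.134 mg/L
Dose 3 (395 mg at t=24 h): 395·exp(−0.03851·48) = 62.209 mg/L
Dose 4 (250 mg at t=36 h): 250·exp(−0.03851·36) = 62.500 mg/L
Dose 5 (20 mg at t=48 h): 20·exp(−0.03851·24) = 7.937 mg/L
Dose 6 (430 mg at t=60 h): 430·exp(−0.03851·12) = 270.883 mg/L
C(72) = 5.938 + 46.134 + 62.209 + 62.500 + 7.937 + 270.883 = 455.600 mg/L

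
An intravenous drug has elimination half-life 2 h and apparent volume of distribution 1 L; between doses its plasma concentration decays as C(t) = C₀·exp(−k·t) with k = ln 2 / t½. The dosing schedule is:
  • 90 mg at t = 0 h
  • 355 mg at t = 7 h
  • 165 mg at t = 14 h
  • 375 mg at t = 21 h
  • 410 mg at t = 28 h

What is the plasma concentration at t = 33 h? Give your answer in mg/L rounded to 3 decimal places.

k = ln 2 / 2 = 0.34657 per h
Dose 1 (90 mg at t=0 h): 90·exp(−0.34657·33) = 0.001 mg/L
Dose 2 (355 mg at t=7 h): 355·exp(−0.34657·26) = 0.043 mg/L
Dose 3 (165 mg at t=14 h): 165·exp(−0.34657·19) = 0.228 mg/L
Dose 4 (375 mg at t=21 h): 375·exp(−0.34657·12) = 5.859 mg/L
Dose 5 (410 mg at t=28 h): 410·exp(−0.34657·5) = 72.478 mg/L
C(33) = 0.001 + 0.043 + 0.228 + 5.859 + 72.478 = 78.610 mg/L

78.610 mg/L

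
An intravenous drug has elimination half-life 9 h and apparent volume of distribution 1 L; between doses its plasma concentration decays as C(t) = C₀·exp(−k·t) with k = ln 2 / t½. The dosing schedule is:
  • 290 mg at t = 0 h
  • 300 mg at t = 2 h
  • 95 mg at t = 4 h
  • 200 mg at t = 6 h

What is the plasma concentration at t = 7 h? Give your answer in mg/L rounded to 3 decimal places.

k = ln 2 / 9 = 0.07702 per h
Dose 1 (290 mg at t=0 h): 290·exp(−0.07702·7) = 169.147 mg/L
Dose 2 (300 mg at t=2 h): 300·exp(−0.07702·5) = 204.119 mg/L
Dose 3 (95 mg at t=4 h): 95·exp(−0.07702·3) = 75.402 mg/L
Dose 4 (200 mg at t=6 h): 200·exp(−0.07702·1) = 185.175 mg/L
C(7) = 169.147 + 204.119 + 75.402 + 185.175 = 633.842 mg/L

633.842 mg/L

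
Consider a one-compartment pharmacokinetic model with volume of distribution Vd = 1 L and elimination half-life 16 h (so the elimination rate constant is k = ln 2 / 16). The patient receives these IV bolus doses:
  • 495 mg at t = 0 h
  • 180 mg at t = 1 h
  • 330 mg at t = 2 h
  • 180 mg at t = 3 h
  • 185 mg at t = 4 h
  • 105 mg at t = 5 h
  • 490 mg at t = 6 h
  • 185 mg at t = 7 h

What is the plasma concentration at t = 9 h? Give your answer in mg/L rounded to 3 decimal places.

1682.125 mg/L

k = ln 2 / 16 = 0.04332 per h
Dose 1 (495 mg at t=0 h): 495·exp(−0.04332·9) = 335.178 mg/L
Dose 2 (180 mg at t=1 h): 180·exp(−0.04332·8) = 127.279 mg/L
Dose 3 (330 mg at t=2 h): 330·exp(−0.04332·7) = 243.676 mg/L
Dose 4 (180 mg at t=3 h): 180·exp(−0.04332·6) = 138.799 mg/L
Dose 5 (185 mg at t=4 h): 185·exp(−0.04332·5) = 148.970 mg/L
Dose 6 (105 mg at t=5 h): 105·exp(−0.04332·4) = 88.294 mg/L
Dose 7 (490 mg at t=6 h): 490·exp(−0.04332·3) = 430.282 mg/L
Dose 8 (185 mg at t=7 h): 185·exp(−0.04332·2) = 169.646 mg/L
C(9) = 335.178 + 127.279 + 243.676 + 138.799 + 148.970 + 88.294 + 430.282 + 169.646 = 1682.125 mg/L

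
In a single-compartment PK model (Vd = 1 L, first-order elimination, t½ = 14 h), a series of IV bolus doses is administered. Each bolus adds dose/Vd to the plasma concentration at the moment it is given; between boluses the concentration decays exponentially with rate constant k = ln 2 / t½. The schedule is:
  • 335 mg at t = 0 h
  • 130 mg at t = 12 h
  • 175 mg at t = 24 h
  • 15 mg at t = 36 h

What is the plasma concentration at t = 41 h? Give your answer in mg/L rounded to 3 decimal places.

k = ln 2 / 14 = 0.04951 per h
Dose 1 (335 mg at t=0 h): 335·exp(−0.04951·41) = 44.000 mg/L
Dose 2 (130 mg at t=12 h): 130·exp(−0.04951·29) = 30.930 mg/L
Dose 3 (175 mg at t=24 h): 175·exp(−0.04951·17) = 75.423 mg/L
Dose 4 (15 mg at t=36 h): 15·exp(−0.04951·5) = 11.711 mg/L
C(41) = 44.000 + 30.930 + 75.423 + 11.711 = 162.064 mg/L

162.064 mg/L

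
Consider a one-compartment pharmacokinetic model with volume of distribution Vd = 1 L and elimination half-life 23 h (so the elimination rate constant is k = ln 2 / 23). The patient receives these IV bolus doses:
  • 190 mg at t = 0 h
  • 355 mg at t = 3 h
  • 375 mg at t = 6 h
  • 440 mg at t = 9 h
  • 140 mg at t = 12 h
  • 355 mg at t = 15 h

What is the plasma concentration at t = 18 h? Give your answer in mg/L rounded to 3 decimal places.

k = ln 2 / 23 = 0.03014 per h
Dose 1 (190 mg at t=0 h): 190·exp(−0.03014·18) = 110.450 mg/L
Dose 2 (355 mg at t=3 h): 355·exp(−0.03014·15) = 225.894 mg/L
Dose 3 (375 mg at t=6 h): 375·exp(−0.03014·12) = 261.199 mg/L
Dose 4 (440 mg at t=9 h): 440·exp(−0.03014·9) = 335.474 mg/L
Dose 5 (140 mg at t=12 h): 140·exp(−0.03014·6) = 116.842 mg/L
Dose 6 (355 mg at t=15 h): 355·exp(−0.03014·3) = 324.312 mg/L
C(18) = 110.450 + 225.894 + 261.199 + 335.474 + 116.842 + 324.312 = 1374.171 mg/L

1374.171 mg/L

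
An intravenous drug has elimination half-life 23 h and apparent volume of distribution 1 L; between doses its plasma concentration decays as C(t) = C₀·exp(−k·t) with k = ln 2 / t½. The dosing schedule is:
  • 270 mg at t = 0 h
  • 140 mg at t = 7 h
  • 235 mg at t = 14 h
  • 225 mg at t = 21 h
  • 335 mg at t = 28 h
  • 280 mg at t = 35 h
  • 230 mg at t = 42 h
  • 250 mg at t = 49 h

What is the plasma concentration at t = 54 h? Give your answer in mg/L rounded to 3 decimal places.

k = ln 2 / 23 = 0.03014 per h
Dose 1 (270 mg at t=0 h): 270·exp(−0.03014·54) = 53.039 mg/L
Dose 2 (140 mg at t=7 h): 140·exp(−0.03014·47) = 33.961 mg/L
Dose 3 (235 mg at t=14 h): 235·exp(−0.03014·40) = 70.394 mg/L
Dose 4 (225 mg at t=21 h): 225·exp(−0.03014·33) = 83.228 mg/L
Dose 5 (335 mg at t=28 h): 335·exp(−0.03014·26) = 153.021 mg/L
Dose 6 (280 mg at t=35 h): 280·exp(−0.03014·19) = 157.936 mg/L
Dose 7 (230 mg at t=42 h): 230·exp(−0.03014·12) = 160.202 mg/L
Dose 8 (250 mg at t=49 h): 250·exp(−0.03014·5) = 215.030 mg/L
C(54) = 53.039 + 33.961 + 70.394 + 83.228 + 153.021 + 157.936 + 160.202 + 215.030 = 926.811 mg/L

926.811 mg/L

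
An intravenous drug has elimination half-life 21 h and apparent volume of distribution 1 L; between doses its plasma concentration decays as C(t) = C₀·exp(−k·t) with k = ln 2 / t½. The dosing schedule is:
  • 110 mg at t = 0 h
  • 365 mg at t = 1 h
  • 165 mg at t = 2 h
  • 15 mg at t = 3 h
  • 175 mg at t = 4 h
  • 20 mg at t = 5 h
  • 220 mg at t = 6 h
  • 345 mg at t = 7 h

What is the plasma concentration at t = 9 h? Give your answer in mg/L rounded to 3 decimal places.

1193.412 mg/L

k = ln 2 / 21 = 0.03301 per h
Dose 1 (110 mg at t=0 h): 110·exp(−0.03301·9) = 81.730 mg/L
Dose 2 (365 mg at t=1 h): 365·exp(−0.03301·8) = 280.295 mg/L
Dose 3 (165 mg at t=2 h): 165·exp(−0.03301·7) = 130.961 mg/L
Dose 4 (15 mg at t=3 h): 15·exp(−0.03301·6) = 12.305 mg/L
Dose 5 (175 mg at t=4 h): 175·exp(−0.03301·5) = 148.376 mg/L
Dose 6 (20 mg at t=5 h): 20·exp(−0.03301·4) = 17.526 mg/L
Dose 7 (220 mg at t=6 h): 220·exp(−0.03301·3) = 199.259 mg/L
Dose 8 (345 mg at t=7 h): 345·exp(−0.03301·2) = 322.961 mg/L
C(9) = 81.730 + 280.295 + 130.961 + 12.305 + 148.376 + 17.526 + 199.259 + 322.961 = 1193.412 mg/L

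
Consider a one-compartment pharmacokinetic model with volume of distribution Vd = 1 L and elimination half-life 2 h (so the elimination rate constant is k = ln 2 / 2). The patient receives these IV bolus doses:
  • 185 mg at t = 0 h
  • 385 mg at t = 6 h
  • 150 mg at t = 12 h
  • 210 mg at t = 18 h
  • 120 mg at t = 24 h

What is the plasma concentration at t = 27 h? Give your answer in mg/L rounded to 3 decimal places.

52.818 mg/L

k = ln 2 / 2 = 0.34657 per h
Dose 1 (185 mg at t=0 h): 185·exp(−0.34657·27) = 0.016 mg/L
Dose 2 (385 mg at t=6 h): 385·exp(−0.34657·21) = 0.266 mg/L
Dose 3 (150 mg at t=12 h): 150·exp(−0.34657·15) = 0.829 mg/L
Dose 4 (210 mg at t=18 h): 210·exp(−0.34657·9) = 9.281 mg/L
Dose 5 (120 mg at t=24 h): 120·exp(−0.34657·3) = 42.426 mg/L
C(27) = 0.016 + 0.266 + 0.829 + 9.281 + 42.426 = 52.818 mg/L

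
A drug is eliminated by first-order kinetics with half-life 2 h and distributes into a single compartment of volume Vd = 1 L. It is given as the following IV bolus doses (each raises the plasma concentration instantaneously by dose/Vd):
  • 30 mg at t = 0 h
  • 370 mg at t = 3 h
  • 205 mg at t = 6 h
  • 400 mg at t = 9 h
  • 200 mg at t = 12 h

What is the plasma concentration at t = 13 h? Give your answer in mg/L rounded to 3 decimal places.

k = ln 2 / 2 = 0.34657 per h
Dose 1 (30 mg at t=0 h): 30·exp(−0.34657·13) = 0.331 mg/L
Dose 2 (370 mg at t=3 h): 370·exp(−0.34657·10) = 11.562 mg/L
Dose 3 (205 mg at t=6 h): 205·exp(−0.34657·7) = 18.120 mg/L
Dose 4 (400 mg at t=9 h): 400·exp(−0.34657·4) = 100.000 mg/L
Dose 5 (200 mg at t=12 h): 200·exp(−0.34657·1) = 141.421 mg/L
C(13) = 0.331 + 11.562 + 18.120 + 100.000 + 141.421 = 271.435 mg/L

271.435 mg/L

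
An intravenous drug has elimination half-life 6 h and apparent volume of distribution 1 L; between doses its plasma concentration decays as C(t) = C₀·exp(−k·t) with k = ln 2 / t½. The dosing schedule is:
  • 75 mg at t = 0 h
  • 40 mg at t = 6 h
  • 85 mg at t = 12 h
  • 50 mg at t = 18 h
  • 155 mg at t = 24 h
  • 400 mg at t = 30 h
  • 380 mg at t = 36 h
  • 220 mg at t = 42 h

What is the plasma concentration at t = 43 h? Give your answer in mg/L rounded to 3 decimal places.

k = ln 2 / 6 = 0.11552 per h
Dose 1 (75 mg at t=0 h): 75·exp(−0.11552·43) = 0.522 mg/L
Dose 2 (40 mg at t=6 h): 40·exp(−0.11552·37) = 0.557 mg/L
Dose 3 (85 mg at t=12 h): 85·exp(−0.11552·31) = 2.366 mg/L
Dose 4 (50 mg at t=18 h): 50·exp(−0.11552·25) = 2.784 mg/L
Dose 5 (155 mg at t=24 h): 155·exp(−0.11552·19) = 17.261 mg/L
Dose 6 (400 mg at t=30 h): 400·exp(−0.11552·13) = 89.090 mg/L
Dose 7 (380 mg at t=36 h): 380·exp(−0.11552·7) = 169.271 mg/L
Dose 8 (220 mg at t=42 h): 220·exp(−0.11552·1) = 195.998 mg/L
C(43) = 0.522 + 0.557 + 2.366 + 2.784 + 17.261 + 89.090 + 169.271 + 195.998 = 477.849 mg/L

477.849 mg/L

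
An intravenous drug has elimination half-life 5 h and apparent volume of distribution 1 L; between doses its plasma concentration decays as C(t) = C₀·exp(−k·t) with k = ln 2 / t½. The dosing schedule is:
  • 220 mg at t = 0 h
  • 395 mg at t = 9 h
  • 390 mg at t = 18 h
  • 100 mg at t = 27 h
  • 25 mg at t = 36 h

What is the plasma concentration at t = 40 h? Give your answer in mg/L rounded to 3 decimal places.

55.558 mg/L

k = ln 2 / 5 = 0.13863 per h
Dose 1 (220 mg at t=0 h): 220·exp(−0.13863·40) = 0.859 mg/L
Dose 2 (395 mg at t=9 h): 395·exp(−0.13863·31) = 5.373 mg/L
Dose 3 (390 mg at t=18 h): 390·exp(−0.13863·22) = 18.473 mg/L
Dose 4 (100 mg at t=27 h): 100·exp(−0.13863·13) = 16.494 mg/L
Dose 5 (25 mg at t=36 h): 25·exp(−0.13863·4) = 14.359 mg/L
C(40) = 0.859 + 5.373 + 18.473 + 16.494 + 14.359 = 55.558 mg/L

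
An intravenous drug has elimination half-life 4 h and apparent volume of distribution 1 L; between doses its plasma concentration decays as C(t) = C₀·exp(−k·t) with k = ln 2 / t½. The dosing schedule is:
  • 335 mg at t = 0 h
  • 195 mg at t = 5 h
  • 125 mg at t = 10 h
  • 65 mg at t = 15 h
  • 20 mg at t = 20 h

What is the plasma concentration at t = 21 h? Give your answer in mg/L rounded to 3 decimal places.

79.371 mg/L

k = ln 2 / 4 = 0.17329 per h
Dose 1 (335 mg at t=0 h): 335·exp(−0.17329·21) = 8.803 mg/L
Dose 2 (195 mg at t=5 h): 195·exp(−0.17329·16) = 12.188 mg/L
Dose 3 (125 mg at t=10 h): 125·exp(−0.17329·11) = 18.581 mg/L
Dose 4 (65 mg at t=15 h): 65·exp(−0.17329·6) = 22.981 mg/L
Dose 5 (20 mg at t=20 h): 20·exp(−0.17329·1) = 16.818 mg/L
C(21) = 8.803 + 12.188 + 18.581 + 22.981 + 16.818 = 79.371 mg/L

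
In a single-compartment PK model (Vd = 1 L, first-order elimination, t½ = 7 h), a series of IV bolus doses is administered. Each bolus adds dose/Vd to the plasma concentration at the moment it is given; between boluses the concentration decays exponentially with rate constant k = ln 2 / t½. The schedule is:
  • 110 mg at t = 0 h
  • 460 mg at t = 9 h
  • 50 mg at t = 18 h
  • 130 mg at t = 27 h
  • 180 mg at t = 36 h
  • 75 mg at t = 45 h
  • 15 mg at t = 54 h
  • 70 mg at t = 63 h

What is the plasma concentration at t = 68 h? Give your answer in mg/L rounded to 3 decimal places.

k = ln 2 / 7 = 0.09902 per h
Dose 1 (110 mg at t=0 h): 110·exp(−0.09902·68) = 0.131 mg/L
Dose 2 (460 mg at t=9 h): 460·exp(−0.09902·59) = 1.335 mg/L
Dose 3 (50 mg at t=18 h): 50·exp(−0.09902·50) = 0.354 mg/L
Dose 4 (130 mg at t=27 h): 130·exp(−0.09902·41) = 2.243 mg/L
Dose 5 (180 mg at t=36 h): 180·exp(−0.09902·32) = 7.571 mg/L
Dose 6 (75 mg at t=45 h): 75·exp(−0.09902·23) = 7.691 mg/L
Dose 7 (15 mg at t=54 h): 15·exp(−0.09902·14) = 3.750 mg/L
Dose 8 (70 mg at t=63 h): 70·exp(−0.09902·5) = 42.665 mg/L
C(68) = 0.131 + 1.335 + 0.354 + 2.243 + 7.571 + 7.691 + 3.750 + 42.665 = 65.739 mg/L

65.739 mg/L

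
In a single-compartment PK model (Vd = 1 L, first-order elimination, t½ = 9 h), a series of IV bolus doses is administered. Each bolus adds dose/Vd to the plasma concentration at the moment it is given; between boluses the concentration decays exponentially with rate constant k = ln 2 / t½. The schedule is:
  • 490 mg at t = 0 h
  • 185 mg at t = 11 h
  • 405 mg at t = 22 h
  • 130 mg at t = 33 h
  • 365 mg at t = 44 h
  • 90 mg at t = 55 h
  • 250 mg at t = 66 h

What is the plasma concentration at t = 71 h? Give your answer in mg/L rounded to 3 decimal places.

262.125 mg/L

k = ln 2 / 9 = 0.07702 per h
Dose 1 (490 mg at t=0 h): 490·exp(−0.07702·71) = 2.067 mg/L
Dose 2 (185 mg at t=11 h): 185·exp(−0.07702·60) = 1.821 mg/L
Dose 3 (405 mg at t=22 h): 405·exp(−0.07702·49) = 9.301 mg/L
Dose 4 (130 mg at t=33 h): 130·exp(−0.07702·38) = 6.965 mg/L
Dose 5 (365 mg at t=44 h): 365·exp(−0.07702·27) = 45.625 mg/L
Dose 6 (90 mg at t=55 h): 90·exp(−0.07702·16) = 26.247 mg/L
Dose 7 (250 mg at t=66 h): 250·exp(−0.07702·5) = 170.099 mg/L
C(71) = 2.067 + 1.821 + 9.301 + 6.965 + 45.625 + 26.247 + 170.099 = 262.125 mg/L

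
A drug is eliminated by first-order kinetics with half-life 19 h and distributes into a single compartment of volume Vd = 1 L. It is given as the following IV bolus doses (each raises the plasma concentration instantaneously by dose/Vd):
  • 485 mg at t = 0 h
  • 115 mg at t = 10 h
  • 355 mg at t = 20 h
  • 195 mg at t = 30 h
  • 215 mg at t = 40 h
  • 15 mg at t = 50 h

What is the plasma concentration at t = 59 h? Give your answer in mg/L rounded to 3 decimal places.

347.175 mg/L

k = ln 2 / 19 = 0.03648 per h
Dose 1 (485 mg at t=0 h): 485·exp(−0.03648·59) = 56.359 mg/L
Dose 2 (115 mg at t=10 h): 115·exp(−0.03648·49) = 19.247 mg/L
Dose 3 (355 mg at t=20 h): 355·exp(−0.03648·39) = 85.571 mg/L
Dose 4 (195 mg at t=30 h): 195·exp(−0.03648·29) = 67.697 mg/L
Dose 5 (215 mg at t=40 h): 215·exp(−0.03648·19) = 107.500 mg/L
Dose 6 (15 mg at t=50 h): 15·exp(−0.03648·9) = 10.802 mg/L
C(59) = 56.359 + 19.247 + 85.571 + 67.697 + 107.500 + 10.802 = 347.175 mg/L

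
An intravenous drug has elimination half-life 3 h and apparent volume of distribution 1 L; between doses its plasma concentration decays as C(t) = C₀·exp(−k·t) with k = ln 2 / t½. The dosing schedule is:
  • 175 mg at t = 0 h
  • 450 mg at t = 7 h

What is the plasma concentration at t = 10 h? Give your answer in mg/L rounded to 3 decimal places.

k = ln 2 / 3 = 0.23105 per h
Dose 1 (175 mg at t=0 h): 175·exp(−0.23105·10) = 17.362 mg/L
Dose 2 (450 mg at t=7 h): 450·exp(−0.23105·3) = 225.000 mg/L
C(10) = 17.362 + 225.000 = 242.362 mg/L

242.362 mg/L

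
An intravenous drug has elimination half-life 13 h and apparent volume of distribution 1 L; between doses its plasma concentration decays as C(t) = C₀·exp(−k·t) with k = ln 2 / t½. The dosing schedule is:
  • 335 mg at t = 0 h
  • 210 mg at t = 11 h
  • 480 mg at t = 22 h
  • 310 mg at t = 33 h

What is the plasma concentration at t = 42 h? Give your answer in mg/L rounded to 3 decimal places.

432.988 mg/L

k = ln 2 / 13 = 0.05332 per h
Dose 1 (335 mg at t=0 h): 335·exp(−0.05332·42) = 35.685 mg/L
Dose 2 (210 mg at t=11 h): 210·exp(−0.05332·31) = 40.214 mg/L
Dose 3 (480 mg at t=22 h): 480·exp(−0.05332·20) = 165.241 mg/L
Dose 4 (310 mg at t=33 h): 310·exp(−0.05332·9) = 191.848 mg/L
C(42) = 35.685 + 40.214 + 165.241 + 191.848 = 432.988 mg/L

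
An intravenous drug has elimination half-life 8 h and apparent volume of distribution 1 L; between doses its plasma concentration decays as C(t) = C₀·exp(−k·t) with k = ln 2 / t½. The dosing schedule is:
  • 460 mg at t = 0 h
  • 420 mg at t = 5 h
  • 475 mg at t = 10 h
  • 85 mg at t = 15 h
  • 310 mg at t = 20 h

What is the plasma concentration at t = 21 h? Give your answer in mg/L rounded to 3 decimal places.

697.518 mg/L

k = ln 2 / 8 = 0.08664 per h
Dose 1 (460 mg at t=0 h): 460·exp(−0.08664·21) = 74.568 mg/L
Dose 2 (420 mg at t=5 h): 420·exp(−0.08664·16) = 105.000 mg/L
Dose 3 (475 mg at t=10 h): 475·exp(−0.08664·11) = 183.138 mg/L
Dose 4 (85 mg at t=15 h): 85·exp(−0.08664·6) = 50.541 mg/L
Dose 5 (310 mg at t=20 h): 310·exp(−0.08664·1) = 284.271 mg/L
C(21) = 74.568 + 105.000 + 183.138 + 50.541 + 284.271 = 697.518 mg/L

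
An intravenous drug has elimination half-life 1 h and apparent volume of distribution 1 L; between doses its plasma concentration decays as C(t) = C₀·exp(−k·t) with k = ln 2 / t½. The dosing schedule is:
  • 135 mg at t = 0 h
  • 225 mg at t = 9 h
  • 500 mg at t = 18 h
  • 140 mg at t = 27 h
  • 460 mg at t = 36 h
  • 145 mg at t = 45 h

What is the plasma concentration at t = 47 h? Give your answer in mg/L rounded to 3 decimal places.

36.475 mg/L

k = ln 2 / 1 = 0.69315 per h
Dose 1 (135 mg at t=0 h): 135·exp(−0.69315·47) = 0.000 mg/L
Dose 2 (225 mg at t=9 h): 225·exp(−0.69315·38) = 0.000 mg/L
Dose 3 (500 mg at t=18 h): 500·exp(−0.69315·29) = 0.000 mg/L
Dose 4 (140 mg at t=27 h): 140·exp(−0.69315·20) = 0.000 mg/L
Dose 5 (460 mg at t=36 h): 460·exp(−0.69315·11) = 0.225 mg/L
Dose 6 (145 mg at t=45 h): 145·exp(−0.69315·2) = 36.250 mg/L
C(47) = 0.000 + 0.000 + 0.000 + 0.000 + 0.225 + 36.250 = 36.475 mg/L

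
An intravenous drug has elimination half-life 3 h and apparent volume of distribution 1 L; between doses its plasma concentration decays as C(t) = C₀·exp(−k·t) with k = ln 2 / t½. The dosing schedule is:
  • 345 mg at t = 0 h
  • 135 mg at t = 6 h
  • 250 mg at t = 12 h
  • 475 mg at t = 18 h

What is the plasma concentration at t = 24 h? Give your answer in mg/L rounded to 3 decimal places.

k = ln 2 / 3 = 0.23105 per h
Dose 1 (345 mg at t=0 h): 345·exp(−0.23105·24) = 1.348 mg/L
Dose 2 (135 mg at t=6 h): 135·exp(−0.23105·18) = 2.109 mg/L
Dose 3 (250 mg at t=12 h): 250·exp(−0.23105·12) = 15.625 mg/L
Dose 4 (475 mg at t=18 h): 475·exp(−0.23105·6) = 118.750 mg/L
C(24) = 1.348 + 2.109 + 15.625 + 118.750 = 137.832 mg/L

137.832 mg/L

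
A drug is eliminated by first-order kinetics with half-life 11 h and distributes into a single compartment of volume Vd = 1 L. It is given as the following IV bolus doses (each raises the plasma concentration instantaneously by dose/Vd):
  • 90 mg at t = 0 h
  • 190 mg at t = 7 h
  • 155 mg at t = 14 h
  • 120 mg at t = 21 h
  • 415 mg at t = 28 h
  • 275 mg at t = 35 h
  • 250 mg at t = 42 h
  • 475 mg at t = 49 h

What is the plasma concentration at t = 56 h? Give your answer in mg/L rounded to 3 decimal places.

k = ln 2 / 11 = 0.06301 per h
Dose 1 (90 mg at t=0 h): 90·exp(−0.06301·56) = 2.641 mg/L
Dose 2 (190 mg at t=7 h): 190·exp(−0.06301·49) = 8.666 mg/L
Dose 3 (155 mg at t=14 h): 155·exp(−0.06301·42) = 10.989 mg/L
Dose 4 (120 mg at t=21 h): 120·exp(−0.06301·35) = 13.224 mg/L
Dose 5 (415 mg at t=28 h): 415·exp(−0.06301·28) = 71.087 mg/L
Dose 6 (275 mg at t=35 h): 275·exp(−0.06301·21) = 73.222 mg/L
Dose 7 (250 mg at t=42 h): 250·exp(−0.06301·14) = 103.469 mg/L
Dose 8 (475 mg at t=49 h): 475·exp(−0.06301·7) = 305.583 mg/L
C(56) = 2.641 + 8.666 + 10.989 + 13.224 + 71.087 + 73.222 + 103.469 + 305.583 = 588.880 mg/L

588.880 mg/L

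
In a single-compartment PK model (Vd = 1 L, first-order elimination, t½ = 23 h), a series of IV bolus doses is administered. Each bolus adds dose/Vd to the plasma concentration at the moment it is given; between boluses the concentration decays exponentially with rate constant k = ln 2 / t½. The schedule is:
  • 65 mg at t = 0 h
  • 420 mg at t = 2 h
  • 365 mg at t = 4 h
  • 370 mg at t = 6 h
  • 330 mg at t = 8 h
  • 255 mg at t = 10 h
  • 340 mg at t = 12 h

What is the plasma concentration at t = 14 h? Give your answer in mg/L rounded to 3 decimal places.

1717.499 mg/L

k = ln 2 / 23 = 0.03014 per h
Dose 1 (65 mg at t=0 h): 65·exp(−0.03014·14) = 42.626 mg/L
Dose 2 (420 mg at t=2 h): 420·exp(−0.03014·12) = 292.543 mg/L
Dose 3 (365 mg at t=4 h): 365·exp(−0.03014·10) = 270.029 mg/L
Dose 4 (370 mg at t=6 h): 370·exp(−0.03014·8) = 290.734 mg/L
Dose 5 (330 mg at t=8 h): 330·exp(−0.03014·6) = 275.413 mg/L
Dose 6 (255 mg at t=10 h): 255·exp(−0.03014·4) = 226.041 mg/L
Dose 7 (340 mg at t=12 h): 340·exp(−0.03014·2) = 320.112 mg/L
C(14) = 42.626 + 292.543 + 270.029 + 290.734 + 275.413 + 226.041 + 320.112 = 1717.499 mg/L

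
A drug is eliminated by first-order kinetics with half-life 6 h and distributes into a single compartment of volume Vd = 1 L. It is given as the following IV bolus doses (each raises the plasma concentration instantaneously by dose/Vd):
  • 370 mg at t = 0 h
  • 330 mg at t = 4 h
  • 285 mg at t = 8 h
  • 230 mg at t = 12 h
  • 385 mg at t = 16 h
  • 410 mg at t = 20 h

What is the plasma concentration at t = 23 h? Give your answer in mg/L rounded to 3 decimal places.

k = ln 2 / 6 = 0.11552 per h
Dose 1 (370 mg at t=0 h): 370·exp(−0.11552·23) = 25.957 mg/L
Dose 2 (330 mg at t=4 h): 330·exp(−0.11552·19) = 36.750 mg/L
Dose 3 (285 mg at t=8 h): 285·exp(−0.11552·15) = 50.381 mg/L
Dose 4 (230 mg at t=12 h): 230·exp(−0.11552·11) = 64.542 mg/L
Dose 5 (385 mg at t=16 h): 385·exp(−0.11552·7) = 171.498 mg/L
Dose 6 (410 mg at t=20 h): 410·exp(−0.11552·3) = 289.914 mg/L
C(23) = 25.957 + 36.750 + 50.381 + 64.542 + 171.498 + 289.914 = 639.041 mg/L

639.041 mg/L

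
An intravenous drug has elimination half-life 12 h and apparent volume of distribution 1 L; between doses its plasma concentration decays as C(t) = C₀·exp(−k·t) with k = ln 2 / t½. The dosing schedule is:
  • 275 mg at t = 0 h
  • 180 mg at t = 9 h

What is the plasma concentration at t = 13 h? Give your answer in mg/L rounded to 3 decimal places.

272.649 mg/L

k = ln 2 / 12 = 0.05776 per h
Dose 1 (275 mg at t=0 h): 275·exp(−0.05776·13) = 129.783 mg/L
Dose 2 (180 mg at t=9 h): 180·exp(−0.05776·4) = 142.866 mg/L
C(13) = 129.783 + 142.866 = 272.649 mg/L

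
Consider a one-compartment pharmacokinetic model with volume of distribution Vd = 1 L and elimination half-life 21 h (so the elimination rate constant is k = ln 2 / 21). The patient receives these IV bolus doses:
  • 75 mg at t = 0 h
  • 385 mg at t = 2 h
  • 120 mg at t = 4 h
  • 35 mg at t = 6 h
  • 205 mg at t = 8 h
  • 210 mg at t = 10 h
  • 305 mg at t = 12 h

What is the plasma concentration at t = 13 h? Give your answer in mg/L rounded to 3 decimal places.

1092.663 mg/L

k = ln 2 / 21 = 0.03301 per h
Dose 1 (75 mg at t=0 h): 75·exp(−0.03301·13) = 48.833 mg/L
Dose 2 (385 mg at t=2 h): 385·exp(−0.03301·11) = 267.780 mg/L
Dose 3 (120 mg at t=4 h): 120·exp(−0.03301·9) = 89.160 mg/L
Dose 4 (35 mg at t=6 h): 35·exp(−0.03301·7) = 27.780 mg/L
Dose 5 (205 mg at t=8 h): 205·exp(−0.03301·5) = 173.812 mg/L
Dose 6 (210 mg at t=10 h): 210·exp(−0.03301·3) = 190.202 mg/L
Dose 7 (305 mg at t=12 h): 305·exp(−0.03301·1) = 295.097 mg/L
C(13) = 48.833 + 267.780 + 89.160 + 27.780 + 173.812 + 190.202 + 295.097 = 1092.663 mg/L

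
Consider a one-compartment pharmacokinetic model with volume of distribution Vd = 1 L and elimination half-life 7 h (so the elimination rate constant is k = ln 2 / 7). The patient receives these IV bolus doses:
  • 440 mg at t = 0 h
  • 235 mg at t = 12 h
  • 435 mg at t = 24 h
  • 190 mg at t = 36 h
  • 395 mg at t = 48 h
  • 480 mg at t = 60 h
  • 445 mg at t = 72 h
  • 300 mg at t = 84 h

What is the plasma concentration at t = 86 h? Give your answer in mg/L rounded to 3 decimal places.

k = ln 2 / 7 = 0.09902 per h
Dose 1 (440 mg at t=0 h): 440·exp(−0.09902·86) = 0.088 mg/L
Dose 2 (235 mg at t=12 h): 235·exp(−0.09902·74) = 0.154 mg/L
Dose 3 (435 mg at t=24 h): 435·exp(−0.09902·62) = 0.938 mg/L
Dose 4 (190 mg at t=36 h): 190·exp(−0.09902·50) = 1.344 mg/L
Dose 5 (395 mg at t=48 h): 395·exp(−0.09902·38) = 9.171 mg/L
Dose 6 (480 mg at t=60 h): 480·exp(−0.09902·26) = 36.570 mg/L
Dose 7 (445 mg at t=72 h): 445·exp(−0.09902·14) = 111.250 mg/L
Dose 8 (300 mg at t=84 h): 300·exp(−0.09902·2) = 246.101 mg/L
C(86) = 0.088 + 0.154 + 0.938 + 1.344 + 9.171 + 36.570 + 111.250 + 246.101 = 405.617 mg/L

405.617 mg/L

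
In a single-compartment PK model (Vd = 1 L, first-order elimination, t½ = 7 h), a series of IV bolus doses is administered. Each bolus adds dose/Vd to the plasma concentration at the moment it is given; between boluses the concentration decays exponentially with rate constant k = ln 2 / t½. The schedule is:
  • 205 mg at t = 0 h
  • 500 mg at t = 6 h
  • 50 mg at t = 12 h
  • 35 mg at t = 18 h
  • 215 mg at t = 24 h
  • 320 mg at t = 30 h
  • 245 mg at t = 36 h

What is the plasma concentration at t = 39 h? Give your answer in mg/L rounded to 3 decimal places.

k = ln 2 / 7 = 0.09902 per h
Dose 1 (205 mg at t=0 h): 205·exp(−0.09902·39) = 4.311 mg/L
Dose 2 (500 mg at t=6 h): 500·exp(−0.09902·33) = 19.047 mg/L
Dose 3 (50 mg at t=12 h): 50·exp(−0.09902·27) = 3.450 mg/L
Dose 4 (35 mg at t=18 h): 35·exp(−0.09902·21) = 4.375 mg/L
Dose 5 (215 mg at t=24 h): 215·exp(−0.09902·15) = 48.683 mg/L
Dose 6 (320 mg at t=30 h): 320·exp(−0.09902·9) = 131.254 mg/L
Dose 7 (245 mg at t=36 h): 245·exp(−0.09902·3) = 182.034 mg/L
C(39) = 4.311 + 19.047 + 3.450 + 4.375 + 48.683 + 131.254 + 182.034 = 393.154 mg/L

393.154 mg/L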